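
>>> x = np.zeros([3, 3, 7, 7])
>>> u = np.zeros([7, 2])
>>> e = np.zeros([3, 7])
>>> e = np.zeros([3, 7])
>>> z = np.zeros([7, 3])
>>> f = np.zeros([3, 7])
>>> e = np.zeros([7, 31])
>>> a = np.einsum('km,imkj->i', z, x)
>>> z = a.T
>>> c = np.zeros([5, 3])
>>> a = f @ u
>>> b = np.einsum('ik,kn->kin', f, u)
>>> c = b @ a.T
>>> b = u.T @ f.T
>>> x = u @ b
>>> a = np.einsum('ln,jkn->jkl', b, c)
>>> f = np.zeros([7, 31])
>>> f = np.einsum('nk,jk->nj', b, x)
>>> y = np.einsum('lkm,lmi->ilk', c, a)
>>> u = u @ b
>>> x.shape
(7, 3)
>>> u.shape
(7, 3)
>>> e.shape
(7, 31)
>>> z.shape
(3,)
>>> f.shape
(2, 7)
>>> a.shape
(7, 3, 2)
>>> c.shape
(7, 3, 3)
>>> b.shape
(2, 3)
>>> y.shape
(2, 7, 3)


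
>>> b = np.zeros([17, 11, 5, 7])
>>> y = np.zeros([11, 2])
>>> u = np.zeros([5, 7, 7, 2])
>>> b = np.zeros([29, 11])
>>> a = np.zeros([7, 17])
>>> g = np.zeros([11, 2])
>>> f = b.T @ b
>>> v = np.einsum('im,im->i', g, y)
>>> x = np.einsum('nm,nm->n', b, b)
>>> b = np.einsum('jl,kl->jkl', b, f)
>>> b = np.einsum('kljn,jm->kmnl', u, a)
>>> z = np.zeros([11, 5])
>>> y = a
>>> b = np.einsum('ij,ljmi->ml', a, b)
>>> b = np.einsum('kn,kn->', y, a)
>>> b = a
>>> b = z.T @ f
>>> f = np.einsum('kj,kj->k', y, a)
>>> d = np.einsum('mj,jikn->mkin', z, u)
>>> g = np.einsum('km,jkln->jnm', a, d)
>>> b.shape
(5, 11)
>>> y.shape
(7, 17)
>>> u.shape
(5, 7, 7, 2)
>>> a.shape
(7, 17)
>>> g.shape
(11, 2, 17)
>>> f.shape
(7,)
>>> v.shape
(11,)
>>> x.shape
(29,)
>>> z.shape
(11, 5)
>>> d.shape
(11, 7, 7, 2)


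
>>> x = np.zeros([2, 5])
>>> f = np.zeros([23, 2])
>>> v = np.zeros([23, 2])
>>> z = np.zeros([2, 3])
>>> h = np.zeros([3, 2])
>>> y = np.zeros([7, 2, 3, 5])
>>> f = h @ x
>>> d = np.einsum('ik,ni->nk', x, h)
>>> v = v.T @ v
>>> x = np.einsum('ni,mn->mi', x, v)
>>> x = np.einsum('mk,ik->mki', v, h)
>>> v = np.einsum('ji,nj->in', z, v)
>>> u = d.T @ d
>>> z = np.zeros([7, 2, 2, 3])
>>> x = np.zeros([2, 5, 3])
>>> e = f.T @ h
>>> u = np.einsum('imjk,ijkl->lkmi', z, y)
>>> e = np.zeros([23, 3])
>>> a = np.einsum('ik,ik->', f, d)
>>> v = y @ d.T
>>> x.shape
(2, 5, 3)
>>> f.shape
(3, 5)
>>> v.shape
(7, 2, 3, 3)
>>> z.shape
(7, 2, 2, 3)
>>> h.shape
(3, 2)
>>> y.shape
(7, 2, 3, 5)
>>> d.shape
(3, 5)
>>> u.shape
(5, 3, 2, 7)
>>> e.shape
(23, 3)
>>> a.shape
()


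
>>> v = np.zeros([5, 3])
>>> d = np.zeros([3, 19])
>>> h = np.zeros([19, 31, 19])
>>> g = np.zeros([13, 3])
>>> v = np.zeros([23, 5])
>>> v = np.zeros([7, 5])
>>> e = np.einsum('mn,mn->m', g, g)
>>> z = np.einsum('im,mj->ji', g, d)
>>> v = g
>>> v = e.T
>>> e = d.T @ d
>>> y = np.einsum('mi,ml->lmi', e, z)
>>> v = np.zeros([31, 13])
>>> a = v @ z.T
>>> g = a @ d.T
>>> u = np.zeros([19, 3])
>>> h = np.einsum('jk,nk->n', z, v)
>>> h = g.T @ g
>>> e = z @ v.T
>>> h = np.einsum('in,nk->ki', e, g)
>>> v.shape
(31, 13)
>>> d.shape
(3, 19)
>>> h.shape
(3, 19)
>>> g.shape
(31, 3)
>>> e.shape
(19, 31)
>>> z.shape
(19, 13)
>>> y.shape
(13, 19, 19)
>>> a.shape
(31, 19)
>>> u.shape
(19, 3)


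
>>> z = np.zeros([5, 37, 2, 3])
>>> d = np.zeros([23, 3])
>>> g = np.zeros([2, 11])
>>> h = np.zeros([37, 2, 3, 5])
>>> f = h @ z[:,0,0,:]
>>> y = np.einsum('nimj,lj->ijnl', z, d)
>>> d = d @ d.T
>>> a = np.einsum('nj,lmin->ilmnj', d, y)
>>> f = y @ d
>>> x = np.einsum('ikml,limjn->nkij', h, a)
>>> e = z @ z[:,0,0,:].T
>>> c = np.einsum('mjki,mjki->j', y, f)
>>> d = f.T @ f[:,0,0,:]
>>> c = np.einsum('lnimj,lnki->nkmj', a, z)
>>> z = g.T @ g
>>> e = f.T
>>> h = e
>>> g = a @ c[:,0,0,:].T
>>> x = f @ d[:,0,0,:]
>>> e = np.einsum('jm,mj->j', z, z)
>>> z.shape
(11, 11)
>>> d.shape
(23, 5, 3, 23)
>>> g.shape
(5, 37, 3, 23, 37)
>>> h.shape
(23, 5, 3, 37)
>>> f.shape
(37, 3, 5, 23)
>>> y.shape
(37, 3, 5, 23)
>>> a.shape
(5, 37, 3, 23, 23)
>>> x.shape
(37, 3, 5, 23)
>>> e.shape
(11,)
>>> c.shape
(37, 2, 23, 23)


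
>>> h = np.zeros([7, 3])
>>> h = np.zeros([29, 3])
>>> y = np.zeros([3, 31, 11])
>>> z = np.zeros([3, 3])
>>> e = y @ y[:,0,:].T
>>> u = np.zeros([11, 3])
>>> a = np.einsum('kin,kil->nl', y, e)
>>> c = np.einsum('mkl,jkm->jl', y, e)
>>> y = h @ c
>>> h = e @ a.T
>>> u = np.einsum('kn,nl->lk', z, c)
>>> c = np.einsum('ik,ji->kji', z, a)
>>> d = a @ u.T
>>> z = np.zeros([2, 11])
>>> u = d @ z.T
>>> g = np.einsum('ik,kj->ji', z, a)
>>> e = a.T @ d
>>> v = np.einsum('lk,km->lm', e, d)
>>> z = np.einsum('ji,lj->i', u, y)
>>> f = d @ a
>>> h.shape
(3, 31, 11)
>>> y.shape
(29, 11)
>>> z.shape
(2,)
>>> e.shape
(3, 11)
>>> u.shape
(11, 2)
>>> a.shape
(11, 3)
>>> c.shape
(3, 11, 3)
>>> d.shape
(11, 11)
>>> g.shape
(3, 2)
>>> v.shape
(3, 11)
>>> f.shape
(11, 3)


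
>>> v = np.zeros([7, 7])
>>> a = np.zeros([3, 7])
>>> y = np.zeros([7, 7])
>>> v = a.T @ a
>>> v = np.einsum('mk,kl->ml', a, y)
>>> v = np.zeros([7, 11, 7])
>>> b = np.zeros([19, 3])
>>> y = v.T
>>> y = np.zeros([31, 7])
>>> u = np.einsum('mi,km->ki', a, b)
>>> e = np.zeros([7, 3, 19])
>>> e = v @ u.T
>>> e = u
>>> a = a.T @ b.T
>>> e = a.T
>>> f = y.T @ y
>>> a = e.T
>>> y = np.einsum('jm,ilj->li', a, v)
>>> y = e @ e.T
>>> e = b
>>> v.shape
(7, 11, 7)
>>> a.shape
(7, 19)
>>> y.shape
(19, 19)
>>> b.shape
(19, 3)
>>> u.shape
(19, 7)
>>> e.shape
(19, 3)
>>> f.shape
(7, 7)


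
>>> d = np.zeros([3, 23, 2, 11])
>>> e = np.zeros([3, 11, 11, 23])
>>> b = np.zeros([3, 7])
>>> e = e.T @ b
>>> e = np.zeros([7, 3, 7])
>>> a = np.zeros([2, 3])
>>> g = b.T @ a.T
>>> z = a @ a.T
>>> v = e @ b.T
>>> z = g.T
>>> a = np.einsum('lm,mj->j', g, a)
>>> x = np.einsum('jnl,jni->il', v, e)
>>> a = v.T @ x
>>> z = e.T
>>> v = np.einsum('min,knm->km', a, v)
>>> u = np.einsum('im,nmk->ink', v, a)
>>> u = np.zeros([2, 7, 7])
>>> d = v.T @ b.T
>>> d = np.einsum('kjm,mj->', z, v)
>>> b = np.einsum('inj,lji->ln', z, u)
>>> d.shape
()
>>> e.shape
(7, 3, 7)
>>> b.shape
(2, 3)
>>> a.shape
(3, 3, 3)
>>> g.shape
(7, 2)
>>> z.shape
(7, 3, 7)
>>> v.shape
(7, 3)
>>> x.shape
(7, 3)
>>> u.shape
(2, 7, 7)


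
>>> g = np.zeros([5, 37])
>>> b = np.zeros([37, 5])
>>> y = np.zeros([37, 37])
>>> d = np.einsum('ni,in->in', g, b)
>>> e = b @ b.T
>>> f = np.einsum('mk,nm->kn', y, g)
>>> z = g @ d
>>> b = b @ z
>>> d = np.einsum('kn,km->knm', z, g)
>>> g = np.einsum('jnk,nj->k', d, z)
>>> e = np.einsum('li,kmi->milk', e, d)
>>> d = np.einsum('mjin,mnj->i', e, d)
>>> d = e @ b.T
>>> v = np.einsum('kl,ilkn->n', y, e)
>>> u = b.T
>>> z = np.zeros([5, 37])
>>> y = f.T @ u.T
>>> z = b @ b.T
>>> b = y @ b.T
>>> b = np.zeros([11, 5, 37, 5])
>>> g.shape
(37,)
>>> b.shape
(11, 5, 37, 5)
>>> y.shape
(5, 5)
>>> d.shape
(5, 37, 37, 37)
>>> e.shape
(5, 37, 37, 5)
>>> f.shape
(37, 5)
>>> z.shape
(37, 37)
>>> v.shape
(5,)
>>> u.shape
(5, 37)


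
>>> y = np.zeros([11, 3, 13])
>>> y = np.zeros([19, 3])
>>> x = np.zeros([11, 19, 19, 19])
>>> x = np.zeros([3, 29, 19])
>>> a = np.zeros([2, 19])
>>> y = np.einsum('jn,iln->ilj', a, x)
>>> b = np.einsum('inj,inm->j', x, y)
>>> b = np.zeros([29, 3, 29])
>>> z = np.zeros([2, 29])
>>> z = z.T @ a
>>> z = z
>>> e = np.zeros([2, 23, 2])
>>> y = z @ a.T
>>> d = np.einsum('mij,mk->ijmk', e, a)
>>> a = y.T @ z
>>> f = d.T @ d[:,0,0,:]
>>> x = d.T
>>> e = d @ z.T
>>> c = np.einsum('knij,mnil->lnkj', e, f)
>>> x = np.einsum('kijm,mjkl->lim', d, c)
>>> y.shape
(29, 2)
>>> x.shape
(29, 2, 19)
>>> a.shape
(2, 19)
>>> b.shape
(29, 3, 29)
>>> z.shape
(29, 19)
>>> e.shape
(23, 2, 2, 29)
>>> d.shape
(23, 2, 2, 19)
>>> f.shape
(19, 2, 2, 19)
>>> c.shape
(19, 2, 23, 29)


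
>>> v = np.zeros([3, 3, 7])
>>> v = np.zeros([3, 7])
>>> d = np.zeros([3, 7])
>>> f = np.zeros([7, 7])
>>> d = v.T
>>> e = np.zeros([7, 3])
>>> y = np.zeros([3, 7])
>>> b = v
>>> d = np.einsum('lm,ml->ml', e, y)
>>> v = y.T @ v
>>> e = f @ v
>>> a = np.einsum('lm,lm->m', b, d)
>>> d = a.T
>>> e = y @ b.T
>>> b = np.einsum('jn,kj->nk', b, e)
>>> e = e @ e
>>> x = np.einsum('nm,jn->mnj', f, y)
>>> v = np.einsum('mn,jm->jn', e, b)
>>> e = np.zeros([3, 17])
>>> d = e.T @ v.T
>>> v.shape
(7, 3)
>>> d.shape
(17, 7)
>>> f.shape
(7, 7)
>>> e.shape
(3, 17)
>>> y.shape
(3, 7)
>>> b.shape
(7, 3)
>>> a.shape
(7,)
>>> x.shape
(7, 7, 3)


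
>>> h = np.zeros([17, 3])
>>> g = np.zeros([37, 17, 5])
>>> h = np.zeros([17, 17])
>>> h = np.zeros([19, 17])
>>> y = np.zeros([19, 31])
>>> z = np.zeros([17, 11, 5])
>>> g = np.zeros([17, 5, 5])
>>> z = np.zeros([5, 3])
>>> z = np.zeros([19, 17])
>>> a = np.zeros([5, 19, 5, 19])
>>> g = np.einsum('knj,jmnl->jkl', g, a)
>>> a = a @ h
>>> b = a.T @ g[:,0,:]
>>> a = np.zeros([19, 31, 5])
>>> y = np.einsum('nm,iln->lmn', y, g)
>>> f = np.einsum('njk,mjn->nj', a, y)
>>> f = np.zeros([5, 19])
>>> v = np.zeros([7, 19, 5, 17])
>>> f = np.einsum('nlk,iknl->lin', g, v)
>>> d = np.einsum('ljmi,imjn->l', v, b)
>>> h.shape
(19, 17)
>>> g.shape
(5, 17, 19)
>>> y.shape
(17, 31, 19)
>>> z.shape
(19, 17)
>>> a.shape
(19, 31, 5)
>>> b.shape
(17, 5, 19, 19)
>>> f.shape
(17, 7, 5)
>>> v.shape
(7, 19, 5, 17)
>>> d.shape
(7,)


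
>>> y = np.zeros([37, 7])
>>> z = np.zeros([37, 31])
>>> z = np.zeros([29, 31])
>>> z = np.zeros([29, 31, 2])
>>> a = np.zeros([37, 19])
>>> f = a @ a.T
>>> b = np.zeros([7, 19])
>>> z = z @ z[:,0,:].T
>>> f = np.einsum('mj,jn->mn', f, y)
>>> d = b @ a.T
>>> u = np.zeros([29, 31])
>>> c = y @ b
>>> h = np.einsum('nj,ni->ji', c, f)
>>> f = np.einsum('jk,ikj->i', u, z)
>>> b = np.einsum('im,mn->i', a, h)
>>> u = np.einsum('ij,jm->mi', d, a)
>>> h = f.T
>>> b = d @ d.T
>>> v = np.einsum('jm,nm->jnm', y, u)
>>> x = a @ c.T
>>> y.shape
(37, 7)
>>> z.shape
(29, 31, 29)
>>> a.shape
(37, 19)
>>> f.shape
(29,)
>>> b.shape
(7, 7)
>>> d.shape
(7, 37)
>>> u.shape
(19, 7)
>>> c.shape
(37, 19)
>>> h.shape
(29,)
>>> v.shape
(37, 19, 7)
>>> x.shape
(37, 37)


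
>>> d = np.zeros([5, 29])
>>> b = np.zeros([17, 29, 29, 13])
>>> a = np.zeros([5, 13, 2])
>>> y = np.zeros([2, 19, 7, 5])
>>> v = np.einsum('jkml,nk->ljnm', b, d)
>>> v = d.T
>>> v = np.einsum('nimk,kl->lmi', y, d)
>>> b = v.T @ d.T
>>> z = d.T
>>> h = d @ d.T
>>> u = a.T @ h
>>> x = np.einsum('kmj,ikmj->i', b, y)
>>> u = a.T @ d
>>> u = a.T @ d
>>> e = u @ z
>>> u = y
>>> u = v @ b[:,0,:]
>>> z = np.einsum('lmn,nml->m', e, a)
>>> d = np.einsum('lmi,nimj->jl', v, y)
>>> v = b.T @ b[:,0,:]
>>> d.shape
(5, 29)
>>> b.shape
(19, 7, 5)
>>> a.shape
(5, 13, 2)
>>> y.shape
(2, 19, 7, 5)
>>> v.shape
(5, 7, 5)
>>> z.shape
(13,)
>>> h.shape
(5, 5)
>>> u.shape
(29, 7, 5)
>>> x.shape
(2,)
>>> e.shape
(2, 13, 5)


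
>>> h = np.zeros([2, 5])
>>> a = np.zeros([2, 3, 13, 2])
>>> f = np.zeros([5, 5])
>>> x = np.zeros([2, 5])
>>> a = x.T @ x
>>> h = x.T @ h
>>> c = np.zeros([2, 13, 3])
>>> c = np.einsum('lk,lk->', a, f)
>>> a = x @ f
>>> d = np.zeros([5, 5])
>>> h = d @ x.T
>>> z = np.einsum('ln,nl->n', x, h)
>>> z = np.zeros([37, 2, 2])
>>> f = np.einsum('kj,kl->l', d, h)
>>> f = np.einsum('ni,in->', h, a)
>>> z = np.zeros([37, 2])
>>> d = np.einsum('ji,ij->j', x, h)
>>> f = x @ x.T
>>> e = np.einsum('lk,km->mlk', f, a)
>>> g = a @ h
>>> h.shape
(5, 2)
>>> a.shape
(2, 5)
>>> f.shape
(2, 2)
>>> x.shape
(2, 5)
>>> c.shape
()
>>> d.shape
(2,)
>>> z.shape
(37, 2)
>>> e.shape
(5, 2, 2)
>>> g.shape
(2, 2)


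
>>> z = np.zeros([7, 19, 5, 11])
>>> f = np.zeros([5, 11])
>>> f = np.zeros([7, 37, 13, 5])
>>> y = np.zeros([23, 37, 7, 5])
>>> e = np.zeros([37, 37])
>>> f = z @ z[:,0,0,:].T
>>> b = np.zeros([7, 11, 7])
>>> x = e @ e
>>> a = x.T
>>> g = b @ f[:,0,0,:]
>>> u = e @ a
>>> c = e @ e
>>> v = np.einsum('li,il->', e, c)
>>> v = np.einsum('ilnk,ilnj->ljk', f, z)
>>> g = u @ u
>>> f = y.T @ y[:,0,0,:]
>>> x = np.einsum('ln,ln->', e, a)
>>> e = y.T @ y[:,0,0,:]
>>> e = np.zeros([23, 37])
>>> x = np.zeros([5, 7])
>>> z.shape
(7, 19, 5, 11)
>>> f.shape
(5, 7, 37, 5)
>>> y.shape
(23, 37, 7, 5)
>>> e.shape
(23, 37)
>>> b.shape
(7, 11, 7)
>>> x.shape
(5, 7)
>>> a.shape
(37, 37)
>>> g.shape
(37, 37)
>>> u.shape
(37, 37)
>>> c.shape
(37, 37)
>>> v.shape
(19, 11, 7)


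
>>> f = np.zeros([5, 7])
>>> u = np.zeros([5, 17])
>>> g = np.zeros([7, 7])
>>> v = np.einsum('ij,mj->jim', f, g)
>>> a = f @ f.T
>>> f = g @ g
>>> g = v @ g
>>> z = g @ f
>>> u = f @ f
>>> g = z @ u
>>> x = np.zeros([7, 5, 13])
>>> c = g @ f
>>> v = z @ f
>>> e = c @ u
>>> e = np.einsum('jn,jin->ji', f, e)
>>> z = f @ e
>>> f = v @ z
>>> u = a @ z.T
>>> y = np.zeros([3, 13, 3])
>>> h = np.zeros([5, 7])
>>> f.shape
(7, 5, 5)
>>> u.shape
(5, 7)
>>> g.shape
(7, 5, 7)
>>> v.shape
(7, 5, 7)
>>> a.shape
(5, 5)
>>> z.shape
(7, 5)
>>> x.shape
(7, 5, 13)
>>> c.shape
(7, 5, 7)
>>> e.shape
(7, 5)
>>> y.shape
(3, 13, 3)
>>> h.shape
(5, 7)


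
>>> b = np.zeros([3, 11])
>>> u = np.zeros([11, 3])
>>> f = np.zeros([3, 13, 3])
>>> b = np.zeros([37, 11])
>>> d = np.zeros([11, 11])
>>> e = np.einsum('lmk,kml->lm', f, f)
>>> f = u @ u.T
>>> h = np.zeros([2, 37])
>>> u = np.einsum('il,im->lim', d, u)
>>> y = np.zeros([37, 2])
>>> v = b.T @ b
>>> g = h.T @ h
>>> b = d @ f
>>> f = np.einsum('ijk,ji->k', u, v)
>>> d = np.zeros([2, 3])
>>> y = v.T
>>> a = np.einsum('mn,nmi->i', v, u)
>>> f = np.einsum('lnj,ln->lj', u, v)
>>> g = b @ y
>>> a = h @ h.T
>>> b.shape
(11, 11)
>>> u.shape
(11, 11, 3)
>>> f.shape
(11, 3)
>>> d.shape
(2, 3)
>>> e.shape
(3, 13)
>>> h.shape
(2, 37)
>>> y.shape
(11, 11)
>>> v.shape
(11, 11)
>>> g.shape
(11, 11)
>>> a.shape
(2, 2)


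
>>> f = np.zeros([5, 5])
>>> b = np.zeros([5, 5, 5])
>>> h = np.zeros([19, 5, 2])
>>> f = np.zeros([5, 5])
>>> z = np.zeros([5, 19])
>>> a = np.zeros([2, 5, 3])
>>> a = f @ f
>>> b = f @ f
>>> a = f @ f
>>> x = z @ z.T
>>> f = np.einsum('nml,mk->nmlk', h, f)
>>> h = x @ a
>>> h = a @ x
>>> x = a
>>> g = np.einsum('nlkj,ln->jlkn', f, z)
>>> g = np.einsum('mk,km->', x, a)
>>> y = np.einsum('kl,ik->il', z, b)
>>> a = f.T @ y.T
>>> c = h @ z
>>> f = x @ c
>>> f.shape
(5, 19)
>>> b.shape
(5, 5)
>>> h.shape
(5, 5)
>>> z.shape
(5, 19)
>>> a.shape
(5, 2, 5, 5)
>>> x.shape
(5, 5)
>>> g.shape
()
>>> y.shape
(5, 19)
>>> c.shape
(5, 19)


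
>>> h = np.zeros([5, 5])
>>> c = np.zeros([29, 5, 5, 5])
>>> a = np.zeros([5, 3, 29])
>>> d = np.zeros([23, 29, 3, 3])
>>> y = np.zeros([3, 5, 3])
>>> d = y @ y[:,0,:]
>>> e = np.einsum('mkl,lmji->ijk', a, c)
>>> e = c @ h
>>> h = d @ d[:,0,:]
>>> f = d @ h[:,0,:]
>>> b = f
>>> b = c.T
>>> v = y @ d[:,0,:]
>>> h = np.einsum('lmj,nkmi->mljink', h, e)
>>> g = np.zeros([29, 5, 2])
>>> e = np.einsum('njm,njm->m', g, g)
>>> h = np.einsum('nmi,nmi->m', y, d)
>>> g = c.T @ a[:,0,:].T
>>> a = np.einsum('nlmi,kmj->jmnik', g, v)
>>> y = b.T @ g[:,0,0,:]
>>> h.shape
(5,)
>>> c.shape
(29, 5, 5, 5)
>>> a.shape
(3, 5, 5, 5, 3)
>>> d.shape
(3, 5, 3)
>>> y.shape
(29, 5, 5, 5)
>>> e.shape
(2,)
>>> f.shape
(3, 5, 3)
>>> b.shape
(5, 5, 5, 29)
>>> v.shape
(3, 5, 3)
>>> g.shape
(5, 5, 5, 5)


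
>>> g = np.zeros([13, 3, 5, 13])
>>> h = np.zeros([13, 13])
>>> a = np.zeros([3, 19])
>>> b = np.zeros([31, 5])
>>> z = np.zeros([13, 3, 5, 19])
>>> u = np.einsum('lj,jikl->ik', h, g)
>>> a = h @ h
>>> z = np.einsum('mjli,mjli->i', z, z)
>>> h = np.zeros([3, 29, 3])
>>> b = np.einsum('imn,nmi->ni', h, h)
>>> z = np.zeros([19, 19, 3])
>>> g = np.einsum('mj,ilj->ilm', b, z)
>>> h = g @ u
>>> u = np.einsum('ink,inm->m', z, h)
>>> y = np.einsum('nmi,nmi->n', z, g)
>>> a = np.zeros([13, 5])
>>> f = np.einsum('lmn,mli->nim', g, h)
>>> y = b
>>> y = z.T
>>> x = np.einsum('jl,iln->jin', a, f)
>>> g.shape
(19, 19, 3)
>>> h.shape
(19, 19, 5)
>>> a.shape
(13, 5)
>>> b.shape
(3, 3)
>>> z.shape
(19, 19, 3)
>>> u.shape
(5,)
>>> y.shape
(3, 19, 19)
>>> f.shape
(3, 5, 19)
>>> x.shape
(13, 3, 19)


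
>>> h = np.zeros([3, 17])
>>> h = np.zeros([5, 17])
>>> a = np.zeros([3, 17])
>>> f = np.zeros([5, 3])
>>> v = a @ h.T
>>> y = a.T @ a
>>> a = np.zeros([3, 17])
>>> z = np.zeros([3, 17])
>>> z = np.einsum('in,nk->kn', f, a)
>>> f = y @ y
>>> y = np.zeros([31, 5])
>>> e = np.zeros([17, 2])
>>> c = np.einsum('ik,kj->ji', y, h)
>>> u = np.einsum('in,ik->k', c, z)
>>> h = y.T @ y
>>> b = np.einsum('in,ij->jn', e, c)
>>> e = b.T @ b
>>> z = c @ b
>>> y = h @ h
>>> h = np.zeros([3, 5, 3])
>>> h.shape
(3, 5, 3)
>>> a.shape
(3, 17)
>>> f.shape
(17, 17)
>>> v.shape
(3, 5)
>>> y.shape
(5, 5)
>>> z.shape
(17, 2)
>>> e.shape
(2, 2)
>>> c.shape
(17, 31)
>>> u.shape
(3,)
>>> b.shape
(31, 2)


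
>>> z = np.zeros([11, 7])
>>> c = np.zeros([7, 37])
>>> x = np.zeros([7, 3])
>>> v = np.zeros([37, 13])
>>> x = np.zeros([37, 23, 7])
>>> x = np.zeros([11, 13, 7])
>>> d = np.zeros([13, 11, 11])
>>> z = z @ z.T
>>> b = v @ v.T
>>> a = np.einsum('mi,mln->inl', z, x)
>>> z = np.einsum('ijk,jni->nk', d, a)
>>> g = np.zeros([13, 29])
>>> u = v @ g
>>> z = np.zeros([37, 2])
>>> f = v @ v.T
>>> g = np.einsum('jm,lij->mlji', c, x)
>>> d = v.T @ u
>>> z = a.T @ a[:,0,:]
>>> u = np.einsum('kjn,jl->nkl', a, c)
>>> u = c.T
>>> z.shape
(13, 7, 13)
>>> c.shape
(7, 37)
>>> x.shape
(11, 13, 7)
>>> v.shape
(37, 13)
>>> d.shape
(13, 29)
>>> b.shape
(37, 37)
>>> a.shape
(11, 7, 13)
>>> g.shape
(37, 11, 7, 13)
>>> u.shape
(37, 7)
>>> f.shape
(37, 37)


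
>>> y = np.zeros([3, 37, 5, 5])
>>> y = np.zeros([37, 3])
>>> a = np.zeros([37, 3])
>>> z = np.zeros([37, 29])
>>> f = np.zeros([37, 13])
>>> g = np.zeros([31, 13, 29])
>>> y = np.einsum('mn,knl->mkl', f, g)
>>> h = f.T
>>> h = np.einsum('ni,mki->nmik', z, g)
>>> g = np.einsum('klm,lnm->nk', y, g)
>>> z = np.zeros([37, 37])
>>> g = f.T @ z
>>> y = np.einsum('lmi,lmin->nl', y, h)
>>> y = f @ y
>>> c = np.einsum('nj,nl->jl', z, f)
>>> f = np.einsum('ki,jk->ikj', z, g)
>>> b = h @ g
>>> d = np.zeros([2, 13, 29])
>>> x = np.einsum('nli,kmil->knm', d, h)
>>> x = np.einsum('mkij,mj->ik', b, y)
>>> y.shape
(37, 37)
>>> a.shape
(37, 3)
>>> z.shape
(37, 37)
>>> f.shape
(37, 37, 13)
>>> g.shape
(13, 37)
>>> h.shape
(37, 31, 29, 13)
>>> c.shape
(37, 13)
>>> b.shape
(37, 31, 29, 37)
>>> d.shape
(2, 13, 29)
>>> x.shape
(29, 31)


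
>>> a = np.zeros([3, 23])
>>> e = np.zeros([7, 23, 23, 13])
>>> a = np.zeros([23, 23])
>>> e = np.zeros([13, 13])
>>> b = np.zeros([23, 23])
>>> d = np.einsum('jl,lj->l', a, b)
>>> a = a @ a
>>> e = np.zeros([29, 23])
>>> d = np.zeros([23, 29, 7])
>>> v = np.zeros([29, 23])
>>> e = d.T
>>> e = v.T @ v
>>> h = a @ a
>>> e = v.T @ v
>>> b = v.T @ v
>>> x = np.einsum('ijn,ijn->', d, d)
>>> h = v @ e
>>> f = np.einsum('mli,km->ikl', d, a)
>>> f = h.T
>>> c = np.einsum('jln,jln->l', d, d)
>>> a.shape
(23, 23)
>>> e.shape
(23, 23)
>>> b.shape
(23, 23)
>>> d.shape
(23, 29, 7)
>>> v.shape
(29, 23)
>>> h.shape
(29, 23)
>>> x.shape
()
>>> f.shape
(23, 29)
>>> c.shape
(29,)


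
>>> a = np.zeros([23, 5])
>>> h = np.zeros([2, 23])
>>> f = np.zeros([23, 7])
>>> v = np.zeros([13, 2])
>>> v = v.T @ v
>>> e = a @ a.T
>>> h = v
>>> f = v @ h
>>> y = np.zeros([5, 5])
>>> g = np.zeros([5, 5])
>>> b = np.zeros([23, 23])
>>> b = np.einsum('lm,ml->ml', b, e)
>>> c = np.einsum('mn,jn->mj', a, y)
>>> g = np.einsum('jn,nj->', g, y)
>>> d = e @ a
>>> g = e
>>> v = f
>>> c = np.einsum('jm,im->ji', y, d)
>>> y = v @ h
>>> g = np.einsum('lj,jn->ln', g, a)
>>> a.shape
(23, 5)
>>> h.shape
(2, 2)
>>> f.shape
(2, 2)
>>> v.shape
(2, 2)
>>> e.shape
(23, 23)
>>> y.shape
(2, 2)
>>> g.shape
(23, 5)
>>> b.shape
(23, 23)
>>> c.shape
(5, 23)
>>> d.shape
(23, 5)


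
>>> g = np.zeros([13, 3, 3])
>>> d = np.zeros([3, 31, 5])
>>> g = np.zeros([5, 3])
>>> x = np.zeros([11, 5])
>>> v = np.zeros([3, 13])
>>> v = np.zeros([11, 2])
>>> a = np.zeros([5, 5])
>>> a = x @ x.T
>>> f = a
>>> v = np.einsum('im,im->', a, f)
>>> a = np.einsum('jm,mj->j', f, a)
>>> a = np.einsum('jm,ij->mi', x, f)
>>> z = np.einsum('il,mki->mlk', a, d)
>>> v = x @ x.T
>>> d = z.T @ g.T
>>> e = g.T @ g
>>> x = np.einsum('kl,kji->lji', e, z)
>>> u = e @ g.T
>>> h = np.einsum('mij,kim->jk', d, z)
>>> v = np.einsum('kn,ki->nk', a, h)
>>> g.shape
(5, 3)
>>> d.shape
(31, 11, 5)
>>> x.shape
(3, 11, 31)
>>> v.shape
(11, 5)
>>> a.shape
(5, 11)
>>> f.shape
(11, 11)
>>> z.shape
(3, 11, 31)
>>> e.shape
(3, 3)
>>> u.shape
(3, 5)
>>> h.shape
(5, 3)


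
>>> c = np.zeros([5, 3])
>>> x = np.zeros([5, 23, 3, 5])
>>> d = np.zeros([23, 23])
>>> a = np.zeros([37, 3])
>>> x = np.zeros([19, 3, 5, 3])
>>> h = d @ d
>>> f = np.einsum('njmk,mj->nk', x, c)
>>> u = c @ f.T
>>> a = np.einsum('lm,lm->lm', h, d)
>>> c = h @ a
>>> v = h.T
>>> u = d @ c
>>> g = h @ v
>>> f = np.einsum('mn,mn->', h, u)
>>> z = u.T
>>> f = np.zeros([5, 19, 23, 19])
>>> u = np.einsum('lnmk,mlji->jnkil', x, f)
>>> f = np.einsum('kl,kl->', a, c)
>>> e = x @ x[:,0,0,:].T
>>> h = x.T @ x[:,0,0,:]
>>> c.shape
(23, 23)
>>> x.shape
(19, 3, 5, 3)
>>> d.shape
(23, 23)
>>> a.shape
(23, 23)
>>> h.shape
(3, 5, 3, 3)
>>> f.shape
()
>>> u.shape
(23, 3, 3, 19, 19)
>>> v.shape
(23, 23)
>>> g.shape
(23, 23)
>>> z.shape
(23, 23)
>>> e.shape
(19, 3, 5, 19)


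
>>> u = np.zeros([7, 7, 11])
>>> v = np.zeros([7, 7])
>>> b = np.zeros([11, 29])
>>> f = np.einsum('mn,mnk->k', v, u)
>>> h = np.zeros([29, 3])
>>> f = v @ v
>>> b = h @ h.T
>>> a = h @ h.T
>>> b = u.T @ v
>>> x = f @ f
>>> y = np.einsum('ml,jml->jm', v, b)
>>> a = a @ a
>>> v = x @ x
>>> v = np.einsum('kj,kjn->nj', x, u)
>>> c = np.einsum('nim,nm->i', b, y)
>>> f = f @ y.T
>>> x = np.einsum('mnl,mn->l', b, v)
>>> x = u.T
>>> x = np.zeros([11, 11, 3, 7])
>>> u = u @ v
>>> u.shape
(7, 7, 7)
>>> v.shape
(11, 7)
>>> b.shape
(11, 7, 7)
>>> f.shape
(7, 11)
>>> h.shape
(29, 3)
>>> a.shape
(29, 29)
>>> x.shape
(11, 11, 3, 7)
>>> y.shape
(11, 7)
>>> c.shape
(7,)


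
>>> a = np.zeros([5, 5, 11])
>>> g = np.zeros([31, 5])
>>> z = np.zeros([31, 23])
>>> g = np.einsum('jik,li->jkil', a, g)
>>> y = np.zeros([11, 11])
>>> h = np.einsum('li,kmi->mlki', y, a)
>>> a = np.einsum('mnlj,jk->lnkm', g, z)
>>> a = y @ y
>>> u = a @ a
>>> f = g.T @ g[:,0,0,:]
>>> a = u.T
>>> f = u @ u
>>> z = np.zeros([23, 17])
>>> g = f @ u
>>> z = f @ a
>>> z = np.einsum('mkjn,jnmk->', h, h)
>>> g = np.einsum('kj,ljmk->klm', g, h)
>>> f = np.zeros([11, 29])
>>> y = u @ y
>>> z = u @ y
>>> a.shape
(11, 11)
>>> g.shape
(11, 5, 5)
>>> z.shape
(11, 11)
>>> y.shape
(11, 11)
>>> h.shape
(5, 11, 5, 11)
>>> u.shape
(11, 11)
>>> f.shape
(11, 29)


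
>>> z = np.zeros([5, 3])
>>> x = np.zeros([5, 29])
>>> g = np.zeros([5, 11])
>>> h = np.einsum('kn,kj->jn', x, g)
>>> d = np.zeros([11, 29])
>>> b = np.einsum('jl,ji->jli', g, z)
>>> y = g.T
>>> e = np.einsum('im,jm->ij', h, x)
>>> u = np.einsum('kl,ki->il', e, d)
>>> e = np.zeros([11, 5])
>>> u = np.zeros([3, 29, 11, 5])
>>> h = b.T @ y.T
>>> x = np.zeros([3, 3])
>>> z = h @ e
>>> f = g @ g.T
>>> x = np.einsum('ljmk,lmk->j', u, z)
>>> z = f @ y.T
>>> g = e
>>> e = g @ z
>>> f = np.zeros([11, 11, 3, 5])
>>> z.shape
(5, 11)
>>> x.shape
(29,)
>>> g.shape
(11, 5)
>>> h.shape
(3, 11, 11)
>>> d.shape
(11, 29)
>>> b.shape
(5, 11, 3)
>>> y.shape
(11, 5)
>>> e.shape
(11, 11)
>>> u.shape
(3, 29, 11, 5)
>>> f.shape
(11, 11, 3, 5)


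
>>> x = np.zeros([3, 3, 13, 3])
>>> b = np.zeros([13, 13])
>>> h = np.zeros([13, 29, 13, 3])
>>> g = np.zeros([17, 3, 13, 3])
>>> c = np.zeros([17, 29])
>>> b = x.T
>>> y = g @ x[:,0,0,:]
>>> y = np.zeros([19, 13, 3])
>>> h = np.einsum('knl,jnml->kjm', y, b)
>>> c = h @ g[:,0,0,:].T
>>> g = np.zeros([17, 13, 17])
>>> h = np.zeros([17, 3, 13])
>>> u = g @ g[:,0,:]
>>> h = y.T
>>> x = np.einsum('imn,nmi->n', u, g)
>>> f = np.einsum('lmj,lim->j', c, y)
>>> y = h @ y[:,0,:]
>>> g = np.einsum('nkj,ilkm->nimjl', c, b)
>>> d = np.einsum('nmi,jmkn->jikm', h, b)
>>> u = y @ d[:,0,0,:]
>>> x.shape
(17,)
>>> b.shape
(3, 13, 3, 3)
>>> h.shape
(3, 13, 19)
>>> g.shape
(19, 3, 3, 17, 13)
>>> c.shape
(19, 3, 17)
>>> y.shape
(3, 13, 3)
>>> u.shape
(3, 13, 13)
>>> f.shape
(17,)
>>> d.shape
(3, 19, 3, 13)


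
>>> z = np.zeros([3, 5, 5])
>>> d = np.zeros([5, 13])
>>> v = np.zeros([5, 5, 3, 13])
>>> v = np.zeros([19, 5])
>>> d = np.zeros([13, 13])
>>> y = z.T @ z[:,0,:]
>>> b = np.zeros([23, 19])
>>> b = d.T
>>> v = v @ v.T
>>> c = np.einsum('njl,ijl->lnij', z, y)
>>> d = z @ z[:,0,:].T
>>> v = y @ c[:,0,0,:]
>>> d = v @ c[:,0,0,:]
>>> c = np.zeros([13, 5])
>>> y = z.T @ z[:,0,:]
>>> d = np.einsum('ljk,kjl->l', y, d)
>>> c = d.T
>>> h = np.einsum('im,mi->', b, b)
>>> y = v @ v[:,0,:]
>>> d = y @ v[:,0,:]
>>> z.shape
(3, 5, 5)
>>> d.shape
(5, 5, 5)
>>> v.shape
(5, 5, 5)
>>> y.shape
(5, 5, 5)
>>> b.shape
(13, 13)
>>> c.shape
(5,)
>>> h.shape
()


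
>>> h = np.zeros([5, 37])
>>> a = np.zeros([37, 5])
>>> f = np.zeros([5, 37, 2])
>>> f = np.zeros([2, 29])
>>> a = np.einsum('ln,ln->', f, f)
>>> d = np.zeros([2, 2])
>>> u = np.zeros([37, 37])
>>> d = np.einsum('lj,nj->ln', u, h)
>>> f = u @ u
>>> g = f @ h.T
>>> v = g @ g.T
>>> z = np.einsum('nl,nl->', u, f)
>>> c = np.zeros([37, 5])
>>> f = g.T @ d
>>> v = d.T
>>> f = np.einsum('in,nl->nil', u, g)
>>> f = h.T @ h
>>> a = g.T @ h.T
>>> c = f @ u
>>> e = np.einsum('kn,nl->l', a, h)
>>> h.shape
(5, 37)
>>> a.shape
(5, 5)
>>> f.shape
(37, 37)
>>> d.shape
(37, 5)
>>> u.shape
(37, 37)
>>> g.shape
(37, 5)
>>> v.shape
(5, 37)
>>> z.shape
()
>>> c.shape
(37, 37)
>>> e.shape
(37,)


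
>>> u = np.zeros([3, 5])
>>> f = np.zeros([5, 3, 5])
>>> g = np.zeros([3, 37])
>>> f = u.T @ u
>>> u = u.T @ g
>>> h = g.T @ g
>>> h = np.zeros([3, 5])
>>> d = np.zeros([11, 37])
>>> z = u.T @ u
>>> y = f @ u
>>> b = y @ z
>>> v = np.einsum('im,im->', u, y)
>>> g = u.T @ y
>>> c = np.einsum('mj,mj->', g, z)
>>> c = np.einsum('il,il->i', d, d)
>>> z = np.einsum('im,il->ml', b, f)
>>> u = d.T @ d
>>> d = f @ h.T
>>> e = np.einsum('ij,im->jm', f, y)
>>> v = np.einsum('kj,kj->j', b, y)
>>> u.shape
(37, 37)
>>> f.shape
(5, 5)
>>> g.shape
(37, 37)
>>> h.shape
(3, 5)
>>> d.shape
(5, 3)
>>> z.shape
(37, 5)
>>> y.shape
(5, 37)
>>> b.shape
(5, 37)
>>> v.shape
(37,)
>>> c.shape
(11,)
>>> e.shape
(5, 37)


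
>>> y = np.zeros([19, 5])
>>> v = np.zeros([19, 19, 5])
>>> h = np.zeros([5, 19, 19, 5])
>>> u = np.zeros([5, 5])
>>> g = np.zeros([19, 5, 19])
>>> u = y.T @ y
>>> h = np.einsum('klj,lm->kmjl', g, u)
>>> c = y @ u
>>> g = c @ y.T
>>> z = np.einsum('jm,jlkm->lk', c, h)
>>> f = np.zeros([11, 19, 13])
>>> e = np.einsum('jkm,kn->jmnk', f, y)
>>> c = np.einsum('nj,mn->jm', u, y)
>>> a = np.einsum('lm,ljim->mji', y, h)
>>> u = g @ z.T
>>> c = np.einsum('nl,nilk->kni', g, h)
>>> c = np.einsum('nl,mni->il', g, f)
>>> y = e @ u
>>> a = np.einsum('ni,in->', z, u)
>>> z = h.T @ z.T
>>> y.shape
(11, 13, 5, 5)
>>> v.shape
(19, 19, 5)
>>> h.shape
(19, 5, 19, 5)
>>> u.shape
(19, 5)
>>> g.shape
(19, 19)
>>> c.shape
(13, 19)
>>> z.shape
(5, 19, 5, 5)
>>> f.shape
(11, 19, 13)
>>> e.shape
(11, 13, 5, 19)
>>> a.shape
()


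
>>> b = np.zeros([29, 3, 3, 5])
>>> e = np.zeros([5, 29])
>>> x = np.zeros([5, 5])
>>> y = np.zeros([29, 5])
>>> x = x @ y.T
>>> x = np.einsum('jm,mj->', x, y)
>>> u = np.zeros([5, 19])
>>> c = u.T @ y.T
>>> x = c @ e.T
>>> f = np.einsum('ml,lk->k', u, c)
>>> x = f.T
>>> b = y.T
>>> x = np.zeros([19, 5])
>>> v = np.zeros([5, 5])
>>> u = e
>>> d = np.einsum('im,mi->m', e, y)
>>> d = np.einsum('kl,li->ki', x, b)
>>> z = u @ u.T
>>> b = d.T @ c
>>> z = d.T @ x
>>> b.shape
(29, 29)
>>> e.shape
(5, 29)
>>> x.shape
(19, 5)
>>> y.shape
(29, 5)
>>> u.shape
(5, 29)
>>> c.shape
(19, 29)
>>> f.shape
(29,)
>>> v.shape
(5, 5)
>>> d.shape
(19, 29)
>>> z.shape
(29, 5)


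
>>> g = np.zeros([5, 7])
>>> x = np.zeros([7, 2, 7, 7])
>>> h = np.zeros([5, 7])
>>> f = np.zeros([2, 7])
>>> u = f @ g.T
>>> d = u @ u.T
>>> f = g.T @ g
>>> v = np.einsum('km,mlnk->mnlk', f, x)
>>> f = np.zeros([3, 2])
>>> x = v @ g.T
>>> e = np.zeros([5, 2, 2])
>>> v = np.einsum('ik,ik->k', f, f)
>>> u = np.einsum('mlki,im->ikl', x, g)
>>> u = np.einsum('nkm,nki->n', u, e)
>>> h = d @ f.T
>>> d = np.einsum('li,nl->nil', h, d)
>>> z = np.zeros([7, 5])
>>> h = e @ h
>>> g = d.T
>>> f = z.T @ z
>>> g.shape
(2, 3, 2)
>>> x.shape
(7, 7, 2, 5)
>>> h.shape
(5, 2, 3)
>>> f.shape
(5, 5)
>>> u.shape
(5,)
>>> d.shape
(2, 3, 2)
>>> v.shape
(2,)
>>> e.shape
(5, 2, 2)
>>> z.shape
(7, 5)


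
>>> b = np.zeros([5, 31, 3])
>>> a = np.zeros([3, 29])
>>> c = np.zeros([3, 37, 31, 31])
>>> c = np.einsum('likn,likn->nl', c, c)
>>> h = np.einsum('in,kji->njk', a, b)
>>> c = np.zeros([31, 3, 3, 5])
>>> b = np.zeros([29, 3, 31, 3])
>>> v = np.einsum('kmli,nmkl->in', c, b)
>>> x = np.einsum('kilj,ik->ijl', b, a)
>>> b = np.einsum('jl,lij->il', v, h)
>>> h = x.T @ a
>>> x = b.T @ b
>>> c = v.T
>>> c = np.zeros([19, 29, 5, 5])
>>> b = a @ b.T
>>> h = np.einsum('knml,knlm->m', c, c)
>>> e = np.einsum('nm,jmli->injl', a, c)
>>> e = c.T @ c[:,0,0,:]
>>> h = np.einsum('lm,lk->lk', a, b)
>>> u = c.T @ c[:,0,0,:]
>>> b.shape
(3, 31)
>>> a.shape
(3, 29)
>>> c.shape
(19, 29, 5, 5)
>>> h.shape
(3, 31)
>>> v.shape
(5, 29)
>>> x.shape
(29, 29)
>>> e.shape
(5, 5, 29, 5)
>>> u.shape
(5, 5, 29, 5)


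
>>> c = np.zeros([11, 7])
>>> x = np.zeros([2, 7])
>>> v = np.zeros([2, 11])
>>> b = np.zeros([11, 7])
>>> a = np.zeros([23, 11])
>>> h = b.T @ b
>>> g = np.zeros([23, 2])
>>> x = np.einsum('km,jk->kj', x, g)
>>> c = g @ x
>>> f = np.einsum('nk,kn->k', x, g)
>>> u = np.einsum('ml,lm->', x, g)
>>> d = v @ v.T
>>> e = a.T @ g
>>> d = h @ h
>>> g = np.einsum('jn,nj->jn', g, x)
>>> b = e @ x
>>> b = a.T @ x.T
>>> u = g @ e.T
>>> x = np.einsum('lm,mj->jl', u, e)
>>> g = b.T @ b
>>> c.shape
(23, 23)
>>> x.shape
(2, 23)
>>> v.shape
(2, 11)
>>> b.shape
(11, 2)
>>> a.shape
(23, 11)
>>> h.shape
(7, 7)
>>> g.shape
(2, 2)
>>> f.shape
(23,)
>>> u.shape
(23, 11)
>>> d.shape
(7, 7)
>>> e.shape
(11, 2)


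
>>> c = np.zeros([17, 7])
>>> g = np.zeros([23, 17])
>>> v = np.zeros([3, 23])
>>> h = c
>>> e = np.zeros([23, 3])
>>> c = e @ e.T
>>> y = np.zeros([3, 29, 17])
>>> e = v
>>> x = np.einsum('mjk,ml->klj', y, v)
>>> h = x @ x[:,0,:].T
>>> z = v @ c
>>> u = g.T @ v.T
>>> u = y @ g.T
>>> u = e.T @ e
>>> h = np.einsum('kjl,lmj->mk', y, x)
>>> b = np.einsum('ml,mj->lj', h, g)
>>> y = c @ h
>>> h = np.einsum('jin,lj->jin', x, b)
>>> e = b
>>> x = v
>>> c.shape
(23, 23)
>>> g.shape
(23, 17)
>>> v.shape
(3, 23)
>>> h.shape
(17, 23, 29)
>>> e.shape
(3, 17)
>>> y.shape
(23, 3)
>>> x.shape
(3, 23)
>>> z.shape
(3, 23)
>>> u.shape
(23, 23)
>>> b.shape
(3, 17)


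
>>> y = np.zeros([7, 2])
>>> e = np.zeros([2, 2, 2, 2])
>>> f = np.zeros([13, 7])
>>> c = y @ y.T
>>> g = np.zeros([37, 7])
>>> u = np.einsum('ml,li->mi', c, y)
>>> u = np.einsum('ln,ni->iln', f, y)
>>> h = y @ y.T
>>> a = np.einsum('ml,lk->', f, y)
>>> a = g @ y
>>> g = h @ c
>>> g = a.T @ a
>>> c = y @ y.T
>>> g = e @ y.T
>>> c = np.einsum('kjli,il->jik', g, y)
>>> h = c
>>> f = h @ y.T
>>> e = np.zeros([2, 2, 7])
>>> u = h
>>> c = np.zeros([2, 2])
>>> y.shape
(7, 2)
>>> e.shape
(2, 2, 7)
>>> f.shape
(2, 7, 7)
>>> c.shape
(2, 2)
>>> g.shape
(2, 2, 2, 7)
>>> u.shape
(2, 7, 2)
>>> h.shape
(2, 7, 2)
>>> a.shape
(37, 2)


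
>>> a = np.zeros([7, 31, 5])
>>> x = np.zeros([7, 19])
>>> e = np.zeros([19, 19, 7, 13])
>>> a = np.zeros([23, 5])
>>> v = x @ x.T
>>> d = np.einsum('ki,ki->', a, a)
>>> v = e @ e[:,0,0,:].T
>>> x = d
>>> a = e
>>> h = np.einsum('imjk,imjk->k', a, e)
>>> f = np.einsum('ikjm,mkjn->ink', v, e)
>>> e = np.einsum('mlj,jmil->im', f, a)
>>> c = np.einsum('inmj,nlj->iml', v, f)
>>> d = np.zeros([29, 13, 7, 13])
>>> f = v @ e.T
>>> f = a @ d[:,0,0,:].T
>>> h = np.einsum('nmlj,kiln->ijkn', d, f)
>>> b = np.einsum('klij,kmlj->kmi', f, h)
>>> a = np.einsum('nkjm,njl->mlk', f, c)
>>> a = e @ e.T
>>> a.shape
(7, 7)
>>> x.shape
()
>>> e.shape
(7, 19)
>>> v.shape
(19, 19, 7, 19)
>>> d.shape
(29, 13, 7, 13)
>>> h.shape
(19, 13, 19, 29)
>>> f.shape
(19, 19, 7, 29)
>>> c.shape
(19, 7, 13)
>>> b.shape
(19, 13, 7)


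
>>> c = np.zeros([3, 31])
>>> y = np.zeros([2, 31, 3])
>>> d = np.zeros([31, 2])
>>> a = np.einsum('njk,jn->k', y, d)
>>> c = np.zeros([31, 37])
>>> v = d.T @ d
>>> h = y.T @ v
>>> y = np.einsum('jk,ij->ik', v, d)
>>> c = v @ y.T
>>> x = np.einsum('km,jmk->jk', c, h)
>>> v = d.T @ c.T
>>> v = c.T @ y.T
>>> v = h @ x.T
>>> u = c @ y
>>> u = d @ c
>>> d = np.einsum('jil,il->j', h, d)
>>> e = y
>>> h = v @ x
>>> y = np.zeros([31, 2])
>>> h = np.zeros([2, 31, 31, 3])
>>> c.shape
(2, 31)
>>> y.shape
(31, 2)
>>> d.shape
(3,)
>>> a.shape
(3,)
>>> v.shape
(3, 31, 3)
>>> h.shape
(2, 31, 31, 3)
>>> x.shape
(3, 2)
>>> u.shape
(31, 31)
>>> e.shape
(31, 2)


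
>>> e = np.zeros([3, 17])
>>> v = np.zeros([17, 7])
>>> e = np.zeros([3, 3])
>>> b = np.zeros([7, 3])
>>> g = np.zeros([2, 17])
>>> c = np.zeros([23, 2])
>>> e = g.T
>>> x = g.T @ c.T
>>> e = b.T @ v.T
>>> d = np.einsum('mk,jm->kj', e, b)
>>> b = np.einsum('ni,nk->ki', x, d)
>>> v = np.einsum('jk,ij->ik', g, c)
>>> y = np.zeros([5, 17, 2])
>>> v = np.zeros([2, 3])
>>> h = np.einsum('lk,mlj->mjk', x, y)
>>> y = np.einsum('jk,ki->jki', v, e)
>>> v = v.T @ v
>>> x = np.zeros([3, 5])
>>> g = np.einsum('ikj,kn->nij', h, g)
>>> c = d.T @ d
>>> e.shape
(3, 17)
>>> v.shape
(3, 3)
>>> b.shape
(7, 23)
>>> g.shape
(17, 5, 23)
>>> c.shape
(7, 7)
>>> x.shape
(3, 5)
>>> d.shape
(17, 7)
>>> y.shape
(2, 3, 17)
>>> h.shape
(5, 2, 23)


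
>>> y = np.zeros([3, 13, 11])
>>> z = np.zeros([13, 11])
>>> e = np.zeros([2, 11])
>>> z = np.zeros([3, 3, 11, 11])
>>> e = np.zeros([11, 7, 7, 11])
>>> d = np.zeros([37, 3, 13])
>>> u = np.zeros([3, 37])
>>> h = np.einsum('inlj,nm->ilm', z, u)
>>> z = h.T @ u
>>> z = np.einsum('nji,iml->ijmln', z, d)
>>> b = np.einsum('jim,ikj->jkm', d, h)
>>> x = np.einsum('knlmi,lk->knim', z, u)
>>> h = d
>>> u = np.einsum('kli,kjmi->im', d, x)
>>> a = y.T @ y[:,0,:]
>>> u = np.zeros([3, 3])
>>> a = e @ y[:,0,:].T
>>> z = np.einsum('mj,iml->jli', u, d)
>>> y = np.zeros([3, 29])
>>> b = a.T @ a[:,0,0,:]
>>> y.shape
(3, 29)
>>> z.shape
(3, 13, 37)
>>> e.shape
(11, 7, 7, 11)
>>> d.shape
(37, 3, 13)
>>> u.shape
(3, 3)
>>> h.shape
(37, 3, 13)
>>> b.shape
(3, 7, 7, 3)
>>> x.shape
(37, 11, 37, 13)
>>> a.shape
(11, 7, 7, 3)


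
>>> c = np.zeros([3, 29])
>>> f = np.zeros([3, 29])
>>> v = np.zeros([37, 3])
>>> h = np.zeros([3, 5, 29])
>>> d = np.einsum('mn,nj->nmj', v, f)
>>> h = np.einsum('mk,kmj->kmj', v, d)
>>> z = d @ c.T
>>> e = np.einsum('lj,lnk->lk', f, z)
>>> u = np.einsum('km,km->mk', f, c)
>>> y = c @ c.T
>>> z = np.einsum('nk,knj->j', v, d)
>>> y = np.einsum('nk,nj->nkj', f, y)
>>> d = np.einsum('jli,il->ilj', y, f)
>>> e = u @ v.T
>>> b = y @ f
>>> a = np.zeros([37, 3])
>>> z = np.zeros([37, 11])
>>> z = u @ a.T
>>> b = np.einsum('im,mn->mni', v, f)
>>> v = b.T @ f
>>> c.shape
(3, 29)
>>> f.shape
(3, 29)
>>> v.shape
(37, 29, 29)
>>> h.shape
(3, 37, 29)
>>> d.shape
(3, 29, 3)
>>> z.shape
(29, 37)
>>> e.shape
(29, 37)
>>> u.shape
(29, 3)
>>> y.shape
(3, 29, 3)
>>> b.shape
(3, 29, 37)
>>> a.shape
(37, 3)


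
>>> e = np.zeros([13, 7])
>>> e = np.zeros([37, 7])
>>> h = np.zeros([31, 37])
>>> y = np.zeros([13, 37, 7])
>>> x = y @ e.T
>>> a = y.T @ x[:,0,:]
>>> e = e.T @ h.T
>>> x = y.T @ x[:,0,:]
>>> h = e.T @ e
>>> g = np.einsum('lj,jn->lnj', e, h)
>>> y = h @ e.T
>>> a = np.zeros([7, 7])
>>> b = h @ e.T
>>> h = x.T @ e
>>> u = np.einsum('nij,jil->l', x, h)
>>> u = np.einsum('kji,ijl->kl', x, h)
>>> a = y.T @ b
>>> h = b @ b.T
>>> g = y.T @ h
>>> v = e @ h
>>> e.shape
(7, 31)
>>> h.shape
(31, 31)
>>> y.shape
(31, 7)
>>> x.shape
(7, 37, 37)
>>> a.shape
(7, 7)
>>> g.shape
(7, 31)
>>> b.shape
(31, 7)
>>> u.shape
(7, 31)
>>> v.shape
(7, 31)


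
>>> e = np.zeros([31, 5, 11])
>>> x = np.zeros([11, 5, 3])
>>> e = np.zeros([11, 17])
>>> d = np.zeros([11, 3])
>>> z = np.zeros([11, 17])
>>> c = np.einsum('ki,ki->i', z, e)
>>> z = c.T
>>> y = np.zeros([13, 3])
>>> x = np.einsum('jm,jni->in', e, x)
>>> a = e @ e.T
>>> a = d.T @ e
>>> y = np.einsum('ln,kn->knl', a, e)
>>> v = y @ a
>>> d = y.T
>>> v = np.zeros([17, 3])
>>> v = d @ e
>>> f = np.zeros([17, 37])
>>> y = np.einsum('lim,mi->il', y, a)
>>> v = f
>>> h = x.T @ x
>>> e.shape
(11, 17)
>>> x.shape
(3, 5)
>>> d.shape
(3, 17, 11)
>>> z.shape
(17,)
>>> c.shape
(17,)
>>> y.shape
(17, 11)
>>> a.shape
(3, 17)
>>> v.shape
(17, 37)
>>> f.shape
(17, 37)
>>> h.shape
(5, 5)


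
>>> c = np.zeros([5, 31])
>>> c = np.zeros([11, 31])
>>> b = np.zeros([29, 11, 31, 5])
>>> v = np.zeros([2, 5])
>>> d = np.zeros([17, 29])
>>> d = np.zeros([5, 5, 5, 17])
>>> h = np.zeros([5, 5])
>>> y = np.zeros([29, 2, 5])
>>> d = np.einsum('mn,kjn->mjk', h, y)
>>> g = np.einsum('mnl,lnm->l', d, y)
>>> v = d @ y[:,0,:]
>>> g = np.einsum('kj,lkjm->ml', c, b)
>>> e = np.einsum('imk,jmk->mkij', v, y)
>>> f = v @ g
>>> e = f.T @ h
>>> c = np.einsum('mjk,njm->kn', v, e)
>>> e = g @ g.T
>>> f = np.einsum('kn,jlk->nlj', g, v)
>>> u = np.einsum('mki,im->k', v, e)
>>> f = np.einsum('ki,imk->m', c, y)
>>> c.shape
(5, 29)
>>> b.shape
(29, 11, 31, 5)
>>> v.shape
(5, 2, 5)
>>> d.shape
(5, 2, 29)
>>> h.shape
(5, 5)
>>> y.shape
(29, 2, 5)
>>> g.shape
(5, 29)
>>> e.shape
(5, 5)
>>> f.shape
(2,)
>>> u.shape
(2,)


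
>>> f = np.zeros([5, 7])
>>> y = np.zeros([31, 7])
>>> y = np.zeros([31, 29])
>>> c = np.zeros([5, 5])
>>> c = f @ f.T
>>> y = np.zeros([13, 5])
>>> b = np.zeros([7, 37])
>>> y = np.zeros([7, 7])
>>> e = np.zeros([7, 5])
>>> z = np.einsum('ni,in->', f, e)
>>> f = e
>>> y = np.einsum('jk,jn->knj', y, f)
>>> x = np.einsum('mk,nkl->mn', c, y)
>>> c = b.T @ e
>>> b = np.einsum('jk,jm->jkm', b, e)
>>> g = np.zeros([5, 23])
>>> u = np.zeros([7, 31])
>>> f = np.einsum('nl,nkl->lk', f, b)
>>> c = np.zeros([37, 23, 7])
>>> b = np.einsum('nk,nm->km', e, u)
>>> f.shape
(5, 37)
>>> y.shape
(7, 5, 7)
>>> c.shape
(37, 23, 7)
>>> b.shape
(5, 31)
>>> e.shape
(7, 5)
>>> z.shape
()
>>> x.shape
(5, 7)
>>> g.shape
(5, 23)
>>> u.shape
(7, 31)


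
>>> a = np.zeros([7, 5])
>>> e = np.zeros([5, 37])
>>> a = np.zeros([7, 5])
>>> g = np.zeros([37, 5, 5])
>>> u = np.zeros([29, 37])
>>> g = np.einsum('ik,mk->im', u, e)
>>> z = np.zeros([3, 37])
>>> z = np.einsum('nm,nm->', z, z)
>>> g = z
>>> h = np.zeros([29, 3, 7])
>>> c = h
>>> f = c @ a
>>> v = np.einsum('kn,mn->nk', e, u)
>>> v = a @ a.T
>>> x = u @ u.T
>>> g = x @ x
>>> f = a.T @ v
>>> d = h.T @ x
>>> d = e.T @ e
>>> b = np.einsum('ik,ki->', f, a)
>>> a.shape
(7, 5)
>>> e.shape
(5, 37)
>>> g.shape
(29, 29)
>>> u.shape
(29, 37)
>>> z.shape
()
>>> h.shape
(29, 3, 7)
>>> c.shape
(29, 3, 7)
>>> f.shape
(5, 7)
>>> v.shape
(7, 7)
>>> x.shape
(29, 29)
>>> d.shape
(37, 37)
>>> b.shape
()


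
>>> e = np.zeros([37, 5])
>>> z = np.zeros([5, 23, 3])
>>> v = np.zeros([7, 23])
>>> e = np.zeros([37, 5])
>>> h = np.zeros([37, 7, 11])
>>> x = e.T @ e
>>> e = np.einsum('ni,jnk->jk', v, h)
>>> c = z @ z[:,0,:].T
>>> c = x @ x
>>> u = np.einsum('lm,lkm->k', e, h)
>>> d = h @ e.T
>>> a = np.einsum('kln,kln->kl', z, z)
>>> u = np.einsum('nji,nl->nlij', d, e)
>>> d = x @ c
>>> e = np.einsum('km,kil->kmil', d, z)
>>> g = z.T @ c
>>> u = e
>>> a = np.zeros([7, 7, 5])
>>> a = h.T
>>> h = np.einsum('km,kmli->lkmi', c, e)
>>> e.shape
(5, 5, 23, 3)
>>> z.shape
(5, 23, 3)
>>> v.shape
(7, 23)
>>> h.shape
(23, 5, 5, 3)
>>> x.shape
(5, 5)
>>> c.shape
(5, 5)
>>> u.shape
(5, 5, 23, 3)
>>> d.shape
(5, 5)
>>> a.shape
(11, 7, 37)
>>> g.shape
(3, 23, 5)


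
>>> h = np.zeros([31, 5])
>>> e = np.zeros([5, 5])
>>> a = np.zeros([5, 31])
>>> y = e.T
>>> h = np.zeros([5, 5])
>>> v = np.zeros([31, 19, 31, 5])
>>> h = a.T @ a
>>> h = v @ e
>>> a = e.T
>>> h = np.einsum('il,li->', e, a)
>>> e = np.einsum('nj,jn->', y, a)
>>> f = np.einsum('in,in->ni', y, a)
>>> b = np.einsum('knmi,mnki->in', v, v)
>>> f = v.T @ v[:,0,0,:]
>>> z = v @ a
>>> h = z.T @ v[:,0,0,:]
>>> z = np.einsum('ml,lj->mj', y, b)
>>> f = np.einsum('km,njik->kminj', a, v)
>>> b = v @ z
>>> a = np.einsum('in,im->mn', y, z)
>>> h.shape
(5, 31, 19, 5)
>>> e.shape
()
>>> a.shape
(19, 5)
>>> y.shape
(5, 5)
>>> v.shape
(31, 19, 31, 5)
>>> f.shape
(5, 5, 31, 31, 19)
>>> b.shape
(31, 19, 31, 19)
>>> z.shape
(5, 19)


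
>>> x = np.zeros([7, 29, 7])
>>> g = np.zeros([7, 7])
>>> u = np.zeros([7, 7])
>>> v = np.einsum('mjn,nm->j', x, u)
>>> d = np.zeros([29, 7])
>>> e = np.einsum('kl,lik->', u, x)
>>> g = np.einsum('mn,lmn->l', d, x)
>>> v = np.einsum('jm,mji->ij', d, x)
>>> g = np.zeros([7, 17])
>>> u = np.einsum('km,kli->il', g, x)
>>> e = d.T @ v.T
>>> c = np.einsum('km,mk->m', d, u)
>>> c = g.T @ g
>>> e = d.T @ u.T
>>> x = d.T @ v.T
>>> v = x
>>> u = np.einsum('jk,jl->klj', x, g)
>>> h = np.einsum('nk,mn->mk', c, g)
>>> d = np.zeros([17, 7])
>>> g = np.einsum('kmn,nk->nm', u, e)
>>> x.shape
(7, 7)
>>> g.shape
(7, 17)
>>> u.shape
(7, 17, 7)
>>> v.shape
(7, 7)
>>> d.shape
(17, 7)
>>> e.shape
(7, 7)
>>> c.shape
(17, 17)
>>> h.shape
(7, 17)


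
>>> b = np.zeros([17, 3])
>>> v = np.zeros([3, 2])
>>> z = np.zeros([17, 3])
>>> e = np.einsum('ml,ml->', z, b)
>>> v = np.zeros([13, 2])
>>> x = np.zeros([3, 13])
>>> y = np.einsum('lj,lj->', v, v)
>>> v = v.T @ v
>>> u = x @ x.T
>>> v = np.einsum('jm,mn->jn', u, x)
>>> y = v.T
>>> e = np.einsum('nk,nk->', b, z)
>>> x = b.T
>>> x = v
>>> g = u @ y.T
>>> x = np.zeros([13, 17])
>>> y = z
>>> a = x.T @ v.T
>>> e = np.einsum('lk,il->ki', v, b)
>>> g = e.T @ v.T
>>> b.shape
(17, 3)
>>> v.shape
(3, 13)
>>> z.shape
(17, 3)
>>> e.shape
(13, 17)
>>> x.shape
(13, 17)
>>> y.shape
(17, 3)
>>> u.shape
(3, 3)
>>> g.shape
(17, 3)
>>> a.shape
(17, 3)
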